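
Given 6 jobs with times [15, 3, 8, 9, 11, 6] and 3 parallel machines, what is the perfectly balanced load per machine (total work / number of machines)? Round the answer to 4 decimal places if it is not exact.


Total processing time = 15 + 3 + 8 + 9 + 11 + 6 = 52
Number of machines = 3
Ideal balanced load = 52 / 3 = 17.3333

17.3333


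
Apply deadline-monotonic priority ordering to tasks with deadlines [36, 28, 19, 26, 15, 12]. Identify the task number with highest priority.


Sort tasks by relative deadline (ascending):
  Task 6: deadline = 12
  Task 5: deadline = 15
  Task 3: deadline = 19
  Task 4: deadline = 26
  Task 2: deadline = 28
  Task 1: deadline = 36
Priority order (highest first): [6, 5, 3, 4, 2, 1]
Highest priority task = 6

6


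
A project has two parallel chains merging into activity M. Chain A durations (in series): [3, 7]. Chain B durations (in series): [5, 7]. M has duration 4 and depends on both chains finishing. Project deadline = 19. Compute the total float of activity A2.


Forward pass: ES(A2) = sum of predecessors on chain A = 3
EF = ES + duration = 3 + 7 = 10
Backward pass: LF(M) = deadline = 19; LS(M) = 19 - 4 = 15
LF(A2) = LS(M) - sum(successors on chain A) = 15 - 0 = 15
LS = LF - duration = 15 - 7 = 8
Total float = LS - ES = 8 - 3 = 5

5


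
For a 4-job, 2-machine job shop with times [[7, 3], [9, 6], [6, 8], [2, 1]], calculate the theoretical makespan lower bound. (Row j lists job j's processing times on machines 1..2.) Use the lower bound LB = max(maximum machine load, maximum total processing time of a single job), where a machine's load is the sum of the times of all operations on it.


Machine loads:
  Machine 1: 7 + 9 + 6 + 2 = 24
  Machine 2: 3 + 6 + 8 + 1 = 18
Max machine load = 24
Job totals:
  Job 1: 10
  Job 2: 15
  Job 3: 14
  Job 4: 3
Max job total = 15
Lower bound = max(24, 15) = 24

24


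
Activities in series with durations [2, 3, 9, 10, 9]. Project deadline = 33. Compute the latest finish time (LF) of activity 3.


LF(activity 3) = deadline - sum of successor durations
Successors: activities 4 through 5 with durations [10, 9]
Sum of successor durations = 19
LF = 33 - 19 = 14

14


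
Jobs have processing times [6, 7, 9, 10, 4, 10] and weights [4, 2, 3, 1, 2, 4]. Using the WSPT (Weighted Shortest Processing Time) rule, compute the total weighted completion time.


Compute p/w ratios and sort ascending (WSPT): [(6, 4), (4, 2), (10, 4), (9, 3), (7, 2), (10, 1)]
Compute weighted completion times:
  Job (p=6,w=4): C=6, w*C=4*6=24
  Job (p=4,w=2): C=10, w*C=2*10=20
  Job (p=10,w=4): C=20, w*C=4*20=80
  Job (p=9,w=3): C=29, w*C=3*29=87
  Job (p=7,w=2): C=36, w*C=2*36=72
  Job (p=10,w=1): C=46, w*C=1*46=46
Total weighted completion time = 329

329


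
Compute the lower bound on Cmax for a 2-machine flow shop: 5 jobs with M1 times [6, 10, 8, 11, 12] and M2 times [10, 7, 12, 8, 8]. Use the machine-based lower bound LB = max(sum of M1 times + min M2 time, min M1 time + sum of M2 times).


LB1 = sum(M1 times) + min(M2 times) = 47 + 7 = 54
LB2 = min(M1 times) + sum(M2 times) = 6 + 45 = 51
Lower bound = max(LB1, LB2) = max(54, 51) = 54

54


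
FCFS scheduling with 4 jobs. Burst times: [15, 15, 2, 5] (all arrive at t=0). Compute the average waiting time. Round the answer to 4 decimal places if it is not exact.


FCFS order (as given): [15, 15, 2, 5]
Waiting times:
  Job 1: wait = 0
  Job 2: wait = 15
  Job 3: wait = 30
  Job 4: wait = 32
Sum of waiting times = 77
Average waiting time = 77/4 = 19.25

19.25


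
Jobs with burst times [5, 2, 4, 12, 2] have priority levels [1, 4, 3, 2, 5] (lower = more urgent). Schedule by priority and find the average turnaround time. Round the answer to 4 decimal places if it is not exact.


Sort by priority (ascending = highest first):
Order: [(1, 5), (2, 12), (3, 4), (4, 2), (5, 2)]
Completion times:
  Priority 1, burst=5, C=5
  Priority 2, burst=12, C=17
  Priority 3, burst=4, C=21
  Priority 4, burst=2, C=23
  Priority 5, burst=2, C=25
Average turnaround = 91/5 = 18.2

18.2


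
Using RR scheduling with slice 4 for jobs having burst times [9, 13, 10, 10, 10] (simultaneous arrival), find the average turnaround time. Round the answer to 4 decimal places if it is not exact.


Time quantum = 4
Execution trace:
  J1 runs 4 units, time = 4
  J2 runs 4 units, time = 8
  J3 runs 4 units, time = 12
  J4 runs 4 units, time = 16
  J5 runs 4 units, time = 20
  J1 runs 4 units, time = 24
  J2 runs 4 units, time = 28
  J3 runs 4 units, time = 32
  J4 runs 4 units, time = 36
  J5 runs 4 units, time = 40
  J1 runs 1 units, time = 41
  J2 runs 4 units, time = 45
  J3 runs 2 units, time = 47
  J4 runs 2 units, time = 49
  J5 runs 2 units, time = 51
  J2 runs 1 units, time = 52
Finish times: [41, 52, 47, 49, 51]
Average turnaround = 240/5 = 48.0

48.0


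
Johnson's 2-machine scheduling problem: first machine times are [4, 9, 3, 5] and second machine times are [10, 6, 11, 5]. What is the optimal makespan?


Apply Johnson's rule:
  Group 1 (a <= b): [(3, 3, 11), (1, 4, 10), (4, 5, 5)]
  Group 2 (a > b): [(2, 9, 6)]
Optimal job order: [3, 1, 4, 2]
Schedule:
  Job 3: M1 done at 3, M2 done at 14
  Job 1: M1 done at 7, M2 done at 24
  Job 4: M1 done at 12, M2 done at 29
  Job 2: M1 done at 21, M2 done at 35
Makespan = 35

35


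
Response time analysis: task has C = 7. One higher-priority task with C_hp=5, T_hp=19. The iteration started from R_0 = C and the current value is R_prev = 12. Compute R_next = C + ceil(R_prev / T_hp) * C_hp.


R_next = C + ceil(R_prev / T_hp) * C_hp
ceil(12 / 19) = ceil(0.6316) = 1
Interference = 1 * 5 = 5
R_next = 7 + 5 = 12
R_next = R_prev, so the iteration has converged (response time = 12).

12


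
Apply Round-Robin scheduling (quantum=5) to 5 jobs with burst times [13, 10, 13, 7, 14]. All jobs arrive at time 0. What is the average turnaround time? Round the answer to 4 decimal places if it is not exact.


Time quantum = 5
Execution trace:
  J1 runs 5 units, time = 5
  J2 runs 5 units, time = 10
  J3 runs 5 units, time = 15
  J4 runs 5 units, time = 20
  J5 runs 5 units, time = 25
  J1 runs 5 units, time = 30
  J2 runs 5 units, time = 35
  J3 runs 5 units, time = 40
  J4 runs 2 units, time = 42
  J5 runs 5 units, time = 47
  J1 runs 3 units, time = 50
  J3 runs 3 units, time = 53
  J5 runs 4 units, time = 57
Finish times: [50, 35, 53, 42, 57]
Average turnaround = 237/5 = 47.4

47.4


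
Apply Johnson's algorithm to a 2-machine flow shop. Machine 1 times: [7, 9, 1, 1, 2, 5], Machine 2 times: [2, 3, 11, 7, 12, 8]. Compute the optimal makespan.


Apply Johnson's rule:
  Group 1 (a <= b): [(3, 1, 11), (4, 1, 7), (5, 2, 12), (6, 5, 8)]
  Group 2 (a > b): [(2, 9, 3), (1, 7, 2)]
Optimal job order: [3, 4, 5, 6, 2, 1]
Schedule:
  Job 3: M1 done at 1, M2 done at 12
  Job 4: M1 done at 2, M2 done at 19
  Job 5: M1 done at 4, M2 done at 31
  Job 6: M1 done at 9, M2 done at 39
  Job 2: M1 done at 18, M2 done at 42
  Job 1: M1 done at 25, M2 done at 44
Makespan = 44

44


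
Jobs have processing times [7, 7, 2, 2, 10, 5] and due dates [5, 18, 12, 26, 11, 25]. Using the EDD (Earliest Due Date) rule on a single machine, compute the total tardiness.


Sort by due date (EDD order): [(7, 5), (10, 11), (2, 12), (7, 18), (5, 25), (2, 26)]
Compute completion times and tardiness:
  Job 1: p=7, d=5, C=7, tardiness=max(0,7-5)=2
  Job 2: p=10, d=11, C=17, tardiness=max(0,17-11)=6
  Job 3: p=2, d=12, C=19, tardiness=max(0,19-12)=7
  Job 4: p=7, d=18, C=26, tardiness=max(0,26-18)=8
  Job 5: p=5, d=25, C=31, tardiness=max(0,31-25)=6
  Job 6: p=2, d=26, C=33, tardiness=max(0,33-26)=7
Total tardiness = 36

36


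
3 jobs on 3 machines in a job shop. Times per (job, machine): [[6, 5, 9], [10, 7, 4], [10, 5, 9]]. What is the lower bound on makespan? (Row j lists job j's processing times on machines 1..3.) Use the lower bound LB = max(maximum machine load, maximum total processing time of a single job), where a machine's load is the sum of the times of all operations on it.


Machine loads:
  Machine 1: 6 + 10 + 10 = 26
  Machine 2: 5 + 7 + 5 = 17
  Machine 3: 9 + 4 + 9 = 22
Max machine load = 26
Job totals:
  Job 1: 20
  Job 2: 21
  Job 3: 24
Max job total = 24
Lower bound = max(26, 24) = 26

26


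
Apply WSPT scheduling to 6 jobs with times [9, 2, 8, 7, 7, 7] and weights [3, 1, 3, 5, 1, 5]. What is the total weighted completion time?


Compute p/w ratios and sort ascending (WSPT): [(7, 5), (7, 5), (2, 1), (8, 3), (9, 3), (7, 1)]
Compute weighted completion times:
  Job (p=7,w=5): C=7, w*C=5*7=35
  Job (p=7,w=5): C=14, w*C=5*14=70
  Job (p=2,w=1): C=16, w*C=1*16=16
  Job (p=8,w=3): C=24, w*C=3*24=72
  Job (p=9,w=3): C=33, w*C=3*33=99
  Job (p=7,w=1): C=40, w*C=1*40=40
Total weighted completion time = 332

332


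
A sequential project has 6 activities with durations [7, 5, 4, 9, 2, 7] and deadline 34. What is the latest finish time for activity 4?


LF(activity 4) = deadline - sum of successor durations
Successors: activities 5 through 6 with durations [2, 7]
Sum of successor durations = 9
LF = 34 - 9 = 25

25


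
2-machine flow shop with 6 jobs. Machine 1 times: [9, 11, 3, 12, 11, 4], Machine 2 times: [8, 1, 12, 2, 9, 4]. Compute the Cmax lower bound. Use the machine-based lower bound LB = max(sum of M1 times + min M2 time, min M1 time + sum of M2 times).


LB1 = sum(M1 times) + min(M2 times) = 50 + 1 = 51
LB2 = min(M1 times) + sum(M2 times) = 3 + 36 = 39
Lower bound = max(LB1, LB2) = max(51, 39) = 51

51


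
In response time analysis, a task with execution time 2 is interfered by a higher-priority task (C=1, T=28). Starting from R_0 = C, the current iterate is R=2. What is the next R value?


R_next = C + ceil(R_prev / T_hp) * C_hp
ceil(2 / 28) = ceil(0.0714) = 1
Interference = 1 * 1 = 1
R_next = 2 + 1 = 3

3


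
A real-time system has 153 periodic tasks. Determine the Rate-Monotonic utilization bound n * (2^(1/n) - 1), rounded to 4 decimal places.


Compute 2^(1/153) = 1.0045406514
Subtract 1: 1.0045406514 - 1 = 0.0045406514
Multiply by n: 153 * 0.0045406514 = 0.6947196642
Round to 4 dp: 0.6947

0.6947


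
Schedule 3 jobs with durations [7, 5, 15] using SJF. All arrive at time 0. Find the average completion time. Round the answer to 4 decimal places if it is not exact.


SJF order (ascending): [5, 7, 15]
Completion times:
  Job 1: burst=5, C=5
  Job 2: burst=7, C=12
  Job 3: burst=15, C=27
Average completion = 44/3 = 14.6667

14.6667


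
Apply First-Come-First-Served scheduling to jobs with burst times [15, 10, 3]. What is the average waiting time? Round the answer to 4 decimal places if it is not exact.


FCFS order (as given): [15, 10, 3]
Waiting times:
  Job 1: wait = 0
  Job 2: wait = 15
  Job 3: wait = 25
Sum of waiting times = 40
Average waiting time = 40/3 = 13.3333

13.3333


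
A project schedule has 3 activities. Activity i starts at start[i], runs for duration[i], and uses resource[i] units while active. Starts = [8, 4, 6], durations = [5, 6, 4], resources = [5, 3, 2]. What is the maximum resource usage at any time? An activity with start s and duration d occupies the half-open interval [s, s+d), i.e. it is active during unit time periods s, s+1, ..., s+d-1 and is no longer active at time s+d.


Each activity i is active on [start_i, start_i + duration_i).
Compute total resource usage per time slot:
  t=0: active resources = [], total = 0
  t=1: active resources = [], total = 0
  t=2: active resources = [], total = 0
  t=3: active resources = [], total = 0
  t=4: active resources = [3], total = 3
  t=5: active resources = [3], total = 3
  t=6: active resources = [3, 2], total = 5
  t=7: active resources = [3, 2], total = 5
  t=8: active resources = [5, 3, 2], total = 10
  t=9: active resources = [5, 3, 2], total = 10
  t=10: active resources = [5], total = 5
  t=11: active resources = [5], total = 5
  t=12: active resources = [5], total = 5
Peak resource demand = 10

10


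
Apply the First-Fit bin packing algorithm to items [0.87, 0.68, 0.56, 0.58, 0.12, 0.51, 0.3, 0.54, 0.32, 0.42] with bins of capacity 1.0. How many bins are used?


Place items sequentially using First-Fit:
  Item 0.87 -> new Bin 1
  Item 0.68 -> new Bin 2
  Item 0.56 -> new Bin 3
  Item 0.58 -> new Bin 4
  Item 0.12 -> Bin 1 (now 0.99)
  Item 0.51 -> new Bin 5
  Item 0.3 -> Bin 2 (now 0.98)
  Item 0.54 -> new Bin 6
  Item 0.32 -> Bin 3 (now 0.88)
  Item 0.42 -> Bin 4 (now 1.0)
Total bins used = 6

6


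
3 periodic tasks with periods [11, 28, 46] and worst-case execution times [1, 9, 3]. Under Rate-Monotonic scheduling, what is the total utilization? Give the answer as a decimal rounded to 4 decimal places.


Compute individual utilizations (exact fractions):
  Task 1: C/T = 1/11 (approx. 0.0909)
  Task 2: C/T = 9/28 (approx. 0.3214)
  Task 3: C/T = 3/46 (approx. 0.0652)
Total utilization U = 1/11 + 9/28 + 3/46 = 3383/7084
Rounded to 4 decimal places: U = 0.4776
RM (Liu & Layland) bound for 3 tasks = 0.779763; compare with U = 3383/7084 (approx. 0.477555)
U <= bound, so schedulable by RM sufficient condition.

0.4776


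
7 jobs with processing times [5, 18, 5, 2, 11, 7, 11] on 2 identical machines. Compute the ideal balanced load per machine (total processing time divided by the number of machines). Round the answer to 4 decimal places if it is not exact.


Total processing time = 5 + 18 + 5 + 2 + 11 + 7 + 11 = 59
Number of machines = 2
Ideal balanced load = 59 / 2 = 29.5

29.5


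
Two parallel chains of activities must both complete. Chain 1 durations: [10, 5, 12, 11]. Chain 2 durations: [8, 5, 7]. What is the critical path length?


Path A total = 10 + 5 + 12 + 11 = 38
Path B total = 8 + 5 + 7 = 20
Critical path = longest path = max(38, 20) = 38

38


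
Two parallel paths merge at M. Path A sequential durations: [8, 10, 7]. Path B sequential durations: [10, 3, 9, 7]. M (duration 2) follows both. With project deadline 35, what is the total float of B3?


Forward pass: ES(B3) = sum of predecessors on chain B = 13
EF = ES + duration = 13 + 9 = 22
Backward pass: LF(M) = deadline = 35; LS(M) = 35 - 2 = 33
LF(B3) = LS(M) - sum(successors on chain B) = 33 - 7 = 26
LS = LF - duration = 26 - 9 = 17
Total float = LS - ES = 17 - 13 = 4

4


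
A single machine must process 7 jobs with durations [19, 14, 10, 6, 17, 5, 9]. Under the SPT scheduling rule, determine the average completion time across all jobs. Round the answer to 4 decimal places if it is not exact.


Sort jobs by processing time (SPT order): [5, 6, 9, 10, 14, 17, 19]
Compute completion times sequentially:
  Job 1: processing = 5, completes at 5
  Job 2: processing = 6, completes at 11
  Job 3: processing = 9, completes at 20
  Job 4: processing = 10, completes at 30
  Job 5: processing = 14, completes at 44
  Job 6: processing = 17, completes at 61
  Job 7: processing = 19, completes at 80
Sum of completion times = 251
Average completion time = 251/7 = 35.8571

35.8571


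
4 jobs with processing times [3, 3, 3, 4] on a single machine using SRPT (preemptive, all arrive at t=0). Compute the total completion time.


Since all jobs arrive at t=0, SRPT equals SPT ordering.
SPT order: [3, 3, 3, 4]
Completion times:
  Job 1: p=3, C=3
  Job 2: p=3, C=6
  Job 3: p=3, C=9
  Job 4: p=4, C=13
Total completion time = 3 + 6 + 9 + 13 = 31

31


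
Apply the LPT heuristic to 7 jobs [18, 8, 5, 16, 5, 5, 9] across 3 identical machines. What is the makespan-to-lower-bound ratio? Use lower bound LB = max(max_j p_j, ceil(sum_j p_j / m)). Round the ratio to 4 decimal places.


LPT order: [18, 16, 9, 8, 5, 5, 5]
Machine loads after assignment: [23, 21, 22]
LPT makespan = 23
Lower bound = max(max_job, ceil(total/3)) = max(18, 22) = 22
Ratio = 23 / 22 = 1.0455

1.0455


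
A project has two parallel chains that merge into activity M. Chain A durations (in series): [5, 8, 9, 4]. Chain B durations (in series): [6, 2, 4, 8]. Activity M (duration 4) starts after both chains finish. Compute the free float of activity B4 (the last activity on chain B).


ES(B4) = sum of predecessors on chain B = 12
EF(B4) = ES + duration = 12 + 8 = 20
Successor of B4 is M. ES(M) = max(sum(A), sum(B)) = max(26, 20) = 26
Free float = ES(successor) - EF(current) = 26 - 20 = 6

6


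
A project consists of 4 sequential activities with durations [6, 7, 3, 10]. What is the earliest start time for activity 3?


Activity 3 starts after activities 1 through 2 complete.
Predecessor durations: [6, 7]
ES = 6 + 7 = 13

13


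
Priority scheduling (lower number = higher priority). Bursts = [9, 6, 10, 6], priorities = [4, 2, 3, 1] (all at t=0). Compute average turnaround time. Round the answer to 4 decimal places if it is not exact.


Sort by priority (ascending = highest first):
Order: [(1, 6), (2, 6), (3, 10), (4, 9)]
Completion times:
  Priority 1, burst=6, C=6
  Priority 2, burst=6, C=12
  Priority 3, burst=10, C=22
  Priority 4, burst=9, C=31
Average turnaround = 71/4 = 17.75

17.75


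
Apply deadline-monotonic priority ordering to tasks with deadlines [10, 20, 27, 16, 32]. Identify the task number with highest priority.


Sort tasks by relative deadline (ascending):
  Task 1: deadline = 10
  Task 4: deadline = 16
  Task 2: deadline = 20
  Task 3: deadline = 27
  Task 5: deadline = 32
Priority order (highest first): [1, 4, 2, 3, 5]
Highest priority task = 1

1


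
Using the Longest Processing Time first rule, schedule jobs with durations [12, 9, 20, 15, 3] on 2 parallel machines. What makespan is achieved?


Sort jobs in decreasing order (LPT): [20, 15, 12, 9, 3]
Assign each job to the least loaded machine:
  Machine 1: jobs [20, 9], load = 29
  Machine 2: jobs [15, 12, 3], load = 30
Makespan = max load = 30

30


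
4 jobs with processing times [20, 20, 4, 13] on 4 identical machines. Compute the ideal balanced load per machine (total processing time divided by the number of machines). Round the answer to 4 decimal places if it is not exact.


Total processing time = 20 + 20 + 4 + 13 = 57
Number of machines = 4
Ideal balanced load = 57 / 4 = 14.25

14.25


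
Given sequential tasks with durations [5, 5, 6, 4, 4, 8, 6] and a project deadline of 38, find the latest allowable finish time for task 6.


LF(activity 6) = deadline - sum of successor durations
Successors: activities 7 through 7 with durations [6]
Sum of successor durations = 6
LF = 38 - 6 = 32

32


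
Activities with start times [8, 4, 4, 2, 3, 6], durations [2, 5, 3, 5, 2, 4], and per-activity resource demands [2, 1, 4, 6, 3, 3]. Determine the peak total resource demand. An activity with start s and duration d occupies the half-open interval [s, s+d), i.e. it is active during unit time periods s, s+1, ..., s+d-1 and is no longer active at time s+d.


Each activity i is active on [start_i, start_i + duration_i).
Compute total resource usage per time slot:
  t=0: active resources = [], total = 0
  t=1: active resources = [], total = 0
  t=2: active resources = [6], total = 6
  t=3: active resources = [6, 3], total = 9
  t=4: active resources = [1, 4, 6, 3], total = 14
  t=5: active resources = [1, 4, 6], total = 11
  t=6: active resources = [1, 4, 6, 3], total = 14
  t=7: active resources = [1, 3], total = 4
  t=8: active resources = [2, 1, 3], total = 6
  t=9: active resources = [2, 3], total = 5
Peak resource demand = 14

14


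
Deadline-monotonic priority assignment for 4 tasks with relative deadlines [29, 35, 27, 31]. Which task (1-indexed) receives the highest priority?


Sort tasks by relative deadline (ascending):
  Task 3: deadline = 27
  Task 1: deadline = 29
  Task 4: deadline = 31
  Task 2: deadline = 35
Priority order (highest first): [3, 1, 4, 2]
Highest priority task = 3

3


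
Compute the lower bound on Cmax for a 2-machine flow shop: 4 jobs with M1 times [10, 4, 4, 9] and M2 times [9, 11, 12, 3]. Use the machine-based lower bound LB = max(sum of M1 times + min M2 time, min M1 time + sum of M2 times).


LB1 = sum(M1 times) + min(M2 times) = 27 + 3 = 30
LB2 = min(M1 times) + sum(M2 times) = 4 + 35 = 39
Lower bound = max(LB1, LB2) = max(30, 39) = 39

39


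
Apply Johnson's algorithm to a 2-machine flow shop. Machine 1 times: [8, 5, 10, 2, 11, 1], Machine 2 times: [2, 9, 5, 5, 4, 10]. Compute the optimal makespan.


Apply Johnson's rule:
  Group 1 (a <= b): [(6, 1, 10), (4, 2, 5), (2, 5, 9)]
  Group 2 (a > b): [(3, 10, 5), (5, 11, 4), (1, 8, 2)]
Optimal job order: [6, 4, 2, 3, 5, 1]
Schedule:
  Job 6: M1 done at 1, M2 done at 11
  Job 4: M1 done at 3, M2 done at 16
  Job 2: M1 done at 8, M2 done at 25
  Job 3: M1 done at 18, M2 done at 30
  Job 5: M1 done at 29, M2 done at 34
  Job 1: M1 done at 37, M2 done at 39
Makespan = 39

39


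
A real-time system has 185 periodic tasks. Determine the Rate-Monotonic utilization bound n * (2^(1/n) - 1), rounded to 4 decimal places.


Compute 2^(1/185) = 1.0037537693
Subtract 1: 1.0037537693 - 1 = 0.0037537693
Multiply by n: 185 * 0.0037537693 = 0.6944473205
Round to 4 dp: 0.6944

0.6944


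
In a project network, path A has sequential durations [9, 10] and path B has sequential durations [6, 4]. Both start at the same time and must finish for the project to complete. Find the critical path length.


Path A total = 9 + 10 = 19
Path B total = 6 + 4 = 10
Critical path = longest path = max(19, 10) = 19

19


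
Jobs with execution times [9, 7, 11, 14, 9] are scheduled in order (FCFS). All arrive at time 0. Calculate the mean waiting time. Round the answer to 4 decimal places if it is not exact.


FCFS order (as given): [9, 7, 11, 14, 9]
Waiting times:
  Job 1: wait = 0
  Job 2: wait = 9
  Job 3: wait = 16
  Job 4: wait = 27
  Job 5: wait = 41
Sum of waiting times = 93
Average waiting time = 93/5 = 18.6

18.6


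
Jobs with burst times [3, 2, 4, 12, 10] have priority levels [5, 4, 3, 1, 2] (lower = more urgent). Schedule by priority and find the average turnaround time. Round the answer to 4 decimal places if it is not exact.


Sort by priority (ascending = highest first):
Order: [(1, 12), (2, 10), (3, 4), (4, 2), (5, 3)]
Completion times:
  Priority 1, burst=12, C=12
  Priority 2, burst=10, C=22
  Priority 3, burst=4, C=26
  Priority 4, burst=2, C=28
  Priority 5, burst=3, C=31
Average turnaround = 119/5 = 23.8

23.8


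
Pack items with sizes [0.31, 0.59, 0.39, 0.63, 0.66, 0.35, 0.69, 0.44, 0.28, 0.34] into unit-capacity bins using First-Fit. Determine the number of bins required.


Place items sequentially using First-Fit:
  Item 0.31 -> new Bin 1
  Item 0.59 -> Bin 1 (now 0.9)
  Item 0.39 -> new Bin 2
  Item 0.63 -> new Bin 3
  Item 0.66 -> new Bin 4
  Item 0.35 -> Bin 2 (now 0.74)
  Item 0.69 -> new Bin 5
  Item 0.44 -> new Bin 6
  Item 0.28 -> Bin 3 (now 0.91)
  Item 0.34 -> Bin 4 (now 1.0)
Total bins used = 6

6


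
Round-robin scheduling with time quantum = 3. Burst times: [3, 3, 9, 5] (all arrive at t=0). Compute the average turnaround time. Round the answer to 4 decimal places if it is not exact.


Time quantum = 3
Execution trace:
  J1 runs 3 units, time = 3
  J2 runs 3 units, time = 6
  J3 runs 3 units, time = 9
  J4 runs 3 units, time = 12
  J3 runs 3 units, time = 15
  J4 runs 2 units, time = 17
  J3 runs 3 units, time = 20
Finish times: [3, 6, 20, 17]
Average turnaround = 46/4 = 11.5

11.5


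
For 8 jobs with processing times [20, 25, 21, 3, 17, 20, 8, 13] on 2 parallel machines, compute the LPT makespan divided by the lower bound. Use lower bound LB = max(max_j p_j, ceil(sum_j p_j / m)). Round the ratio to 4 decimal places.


LPT order: [25, 21, 20, 20, 17, 13, 8, 3]
Machine loads after assignment: [66, 61]
LPT makespan = 66
Lower bound = max(max_job, ceil(total/2)) = max(25, 64) = 64
Ratio = 66 / 64 = 1.0313

1.0313


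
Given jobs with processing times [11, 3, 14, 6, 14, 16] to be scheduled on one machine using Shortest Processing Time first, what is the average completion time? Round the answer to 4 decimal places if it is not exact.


Sort jobs by processing time (SPT order): [3, 6, 11, 14, 14, 16]
Compute completion times sequentially:
  Job 1: processing = 3, completes at 3
  Job 2: processing = 6, completes at 9
  Job 3: processing = 11, completes at 20
  Job 4: processing = 14, completes at 34
  Job 5: processing = 14, completes at 48
  Job 6: processing = 16, completes at 64
Sum of completion times = 178
Average completion time = 178/6 = 29.6667

29.6667


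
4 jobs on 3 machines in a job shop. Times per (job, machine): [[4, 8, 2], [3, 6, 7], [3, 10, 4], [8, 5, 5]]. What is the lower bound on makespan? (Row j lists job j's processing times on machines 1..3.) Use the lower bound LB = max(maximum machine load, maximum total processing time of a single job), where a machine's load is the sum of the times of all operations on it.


Machine loads:
  Machine 1: 4 + 3 + 3 + 8 = 18
  Machine 2: 8 + 6 + 10 + 5 = 29
  Machine 3: 2 + 7 + 4 + 5 = 18
Max machine load = 29
Job totals:
  Job 1: 14
  Job 2: 16
  Job 3: 17
  Job 4: 18
Max job total = 18
Lower bound = max(29, 18) = 29

29


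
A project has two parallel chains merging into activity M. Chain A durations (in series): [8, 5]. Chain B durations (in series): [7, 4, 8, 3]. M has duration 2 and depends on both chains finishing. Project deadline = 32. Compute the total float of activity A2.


Forward pass: ES(A2) = sum of predecessors on chain A = 8
EF = ES + duration = 8 + 5 = 13
Backward pass: LF(M) = deadline = 32; LS(M) = 32 - 2 = 30
LF(A2) = LS(M) - sum(successors on chain A) = 30 - 0 = 30
LS = LF - duration = 30 - 5 = 25
Total float = LS - ES = 25 - 8 = 17

17


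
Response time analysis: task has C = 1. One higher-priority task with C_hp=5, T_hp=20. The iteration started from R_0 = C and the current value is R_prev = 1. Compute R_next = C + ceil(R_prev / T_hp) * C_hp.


R_next = C + ceil(R_prev / T_hp) * C_hp
ceil(1 / 20) = ceil(0.05) = 1
Interference = 1 * 5 = 5
R_next = 1 + 5 = 6

6


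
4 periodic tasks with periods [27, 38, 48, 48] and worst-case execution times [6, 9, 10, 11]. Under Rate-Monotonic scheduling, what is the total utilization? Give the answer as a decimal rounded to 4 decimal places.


Compute individual utilizations (exact fractions):
  Task 1: C/T = 6/27 = 2/9 (approx. 0.2222)
  Task 2: C/T = 9/38 (approx. 0.2368)
  Task 3: C/T = 10/48 = 5/24 (approx. 0.2083)
  Task 4: C/T = 11/48 (approx. 0.2292)
Total utilization U = 2/9 + 9/38 + 5/24 + 11/48 = 2453/2736
Rounded to 4 decimal places: U = 0.8966
RM (Liu & Layland) bound for 4 tasks = 0.756828; compare with U = 2453/2736 (approx. 0.896564)
bound < U <= 1, so the RM sufficient condition is not met (inconclusive; an exact test such as response-time analysis is needed).

0.8966


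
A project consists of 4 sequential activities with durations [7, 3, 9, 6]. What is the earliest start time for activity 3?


Activity 3 starts after activities 1 through 2 complete.
Predecessor durations: [7, 3]
ES = 7 + 3 = 10

10


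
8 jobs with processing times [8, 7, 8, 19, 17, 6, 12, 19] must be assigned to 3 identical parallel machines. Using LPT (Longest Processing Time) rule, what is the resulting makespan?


Sort jobs in decreasing order (LPT): [19, 19, 17, 12, 8, 8, 7, 6]
Assign each job to the least loaded machine:
  Machine 1: jobs [19, 8, 7], load = 34
  Machine 2: jobs [19, 8, 6], load = 33
  Machine 3: jobs [17, 12], load = 29
Makespan = max load = 34

34


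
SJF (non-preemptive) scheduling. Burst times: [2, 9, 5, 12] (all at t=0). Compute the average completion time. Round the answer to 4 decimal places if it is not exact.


SJF order (ascending): [2, 5, 9, 12]
Completion times:
  Job 1: burst=2, C=2
  Job 2: burst=5, C=7
  Job 3: burst=9, C=16
  Job 4: burst=12, C=28
Average completion = 53/4 = 13.25

13.25


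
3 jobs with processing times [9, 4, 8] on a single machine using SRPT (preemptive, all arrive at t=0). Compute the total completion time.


Since all jobs arrive at t=0, SRPT equals SPT ordering.
SPT order: [4, 8, 9]
Completion times:
  Job 1: p=4, C=4
  Job 2: p=8, C=12
  Job 3: p=9, C=21
Total completion time = 4 + 12 + 21 = 37

37


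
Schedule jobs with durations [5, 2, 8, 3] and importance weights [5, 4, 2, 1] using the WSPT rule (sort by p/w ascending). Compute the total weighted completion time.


Compute p/w ratios and sort ascending (WSPT): [(2, 4), (5, 5), (3, 1), (8, 2)]
Compute weighted completion times:
  Job (p=2,w=4): C=2, w*C=4*2=8
  Job (p=5,w=5): C=7, w*C=5*7=35
  Job (p=3,w=1): C=10, w*C=1*10=10
  Job (p=8,w=2): C=18, w*C=2*18=36
Total weighted completion time = 89

89


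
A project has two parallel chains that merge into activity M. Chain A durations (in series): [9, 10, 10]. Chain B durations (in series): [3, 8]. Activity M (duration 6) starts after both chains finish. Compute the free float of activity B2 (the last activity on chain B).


ES(B2) = sum of predecessors on chain B = 3
EF(B2) = ES + duration = 3 + 8 = 11
Successor of B2 is M. ES(M) = max(sum(A), sum(B)) = max(29, 11) = 29
Free float = ES(successor) - EF(current) = 29 - 11 = 18

18


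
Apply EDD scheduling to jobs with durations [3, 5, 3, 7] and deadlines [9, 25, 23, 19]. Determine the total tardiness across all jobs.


Sort by due date (EDD order): [(3, 9), (7, 19), (3, 23), (5, 25)]
Compute completion times and tardiness:
  Job 1: p=3, d=9, C=3, tardiness=max(0,3-9)=0
  Job 2: p=7, d=19, C=10, tardiness=max(0,10-19)=0
  Job 3: p=3, d=23, C=13, tardiness=max(0,13-23)=0
  Job 4: p=5, d=25, C=18, tardiness=max(0,18-25)=0
Total tardiness = 0

0


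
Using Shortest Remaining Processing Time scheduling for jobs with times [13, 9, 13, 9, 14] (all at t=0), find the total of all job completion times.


Since all jobs arrive at t=0, SRPT equals SPT ordering.
SPT order: [9, 9, 13, 13, 14]
Completion times:
  Job 1: p=9, C=9
  Job 2: p=9, C=18
  Job 3: p=13, C=31
  Job 4: p=13, C=44
  Job 5: p=14, C=58
Total completion time = 9 + 18 + 31 + 44 + 58 = 160

160


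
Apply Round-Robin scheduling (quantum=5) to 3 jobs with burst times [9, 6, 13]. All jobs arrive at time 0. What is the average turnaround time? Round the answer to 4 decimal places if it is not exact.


Time quantum = 5
Execution trace:
  J1 runs 5 units, time = 5
  J2 runs 5 units, time = 10
  J3 runs 5 units, time = 15
  J1 runs 4 units, time = 19
  J2 runs 1 units, time = 20
  J3 runs 5 units, time = 25
  J3 runs 3 units, time = 28
Finish times: [19, 20, 28]
Average turnaround = 67/3 = 22.3333

22.3333


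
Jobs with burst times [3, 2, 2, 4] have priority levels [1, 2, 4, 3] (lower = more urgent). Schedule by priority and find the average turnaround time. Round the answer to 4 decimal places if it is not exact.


Sort by priority (ascending = highest first):
Order: [(1, 3), (2, 2), (3, 4), (4, 2)]
Completion times:
  Priority 1, burst=3, C=3
  Priority 2, burst=2, C=5
  Priority 3, burst=4, C=9
  Priority 4, burst=2, C=11
Average turnaround = 28/4 = 7.0

7.0


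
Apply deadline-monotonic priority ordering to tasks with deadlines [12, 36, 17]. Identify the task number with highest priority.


Sort tasks by relative deadline (ascending):
  Task 1: deadline = 12
  Task 3: deadline = 17
  Task 2: deadline = 36
Priority order (highest first): [1, 3, 2]
Highest priority task = 1

1


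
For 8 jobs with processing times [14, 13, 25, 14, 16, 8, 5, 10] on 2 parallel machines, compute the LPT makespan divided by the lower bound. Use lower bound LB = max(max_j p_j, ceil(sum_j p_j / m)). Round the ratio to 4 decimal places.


LPT order: [25, 16, 14, 14, 13, 10, 8, 5]
Machine loads after assignment: [54, 51]
LPT makespan = 54
Lower bound = max(max_job, ceil(total/2)) = max(25, 53) = 53
Ratio = 54 / 53 = 1.0189

1.0189


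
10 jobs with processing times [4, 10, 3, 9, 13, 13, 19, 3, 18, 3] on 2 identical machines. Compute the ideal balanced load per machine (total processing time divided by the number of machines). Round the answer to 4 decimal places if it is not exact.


Total processing time = 4 + 10 + 3 + 9 + 13 + 13 + 19 + 3 + 18 + 3 = 95
Number of machines = 2
Ideal balanced load = 95 / 2 = 47.5

47.5


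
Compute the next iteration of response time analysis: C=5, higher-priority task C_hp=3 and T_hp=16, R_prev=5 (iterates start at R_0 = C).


R_next = C + ceil(R_prev / T_hp) * C_hp
ceil(5 / 16) = ceil(0.3125) = 1
Interference = 1 * 3 = 3
R_next = 5 + 3 = 8

8


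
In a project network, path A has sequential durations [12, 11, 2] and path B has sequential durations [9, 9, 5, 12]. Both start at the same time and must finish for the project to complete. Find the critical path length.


Path A total = 12 + 11 + 2 = 25
Path B total = 9 + 9 + 5 + 12 = 35
Critical path = longest path = max(25, 35) = 35

35


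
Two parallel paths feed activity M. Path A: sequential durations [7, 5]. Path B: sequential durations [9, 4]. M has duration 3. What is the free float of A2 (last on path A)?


ES(A2) = sum of predecessors on chain A = 7
EF(A2) = ES + duration = 7 + 5 = 12
Successor of A2 is M. ES(M) = max(sum(A), sum(B)) = max(12, 13) = 13
Free float = ES(successor) - EF(current) = 13 - 12 = 1

1


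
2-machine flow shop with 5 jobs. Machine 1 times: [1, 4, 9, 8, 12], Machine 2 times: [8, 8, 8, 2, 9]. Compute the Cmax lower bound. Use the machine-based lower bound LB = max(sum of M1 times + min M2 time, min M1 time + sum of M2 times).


LB1 = sum(M1 times) + min(M2 times) = 34 + 2 = 36
LB2 = min(M1 times) + sum(M2 times) = 1 + 35 = 36
Lower bound = max(LB1, LB2) = max(36, 36) = 36

36


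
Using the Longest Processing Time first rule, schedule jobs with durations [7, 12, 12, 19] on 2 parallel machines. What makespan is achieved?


Sort jobs in decreasing order (LPT): [19, 12, 12, 7]
Assign each job to the least loaded machine:
  Machine 1: jobs [19, 7], load = 26
  Machine 2: jobs [12, 12], load = 24
Makespan = max load = 26

26


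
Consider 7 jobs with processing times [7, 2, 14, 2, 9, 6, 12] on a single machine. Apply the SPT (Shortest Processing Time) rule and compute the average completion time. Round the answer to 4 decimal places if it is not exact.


Sort jobs by processing time (SPT order): [2, 2, 6, 7, 9, 12, 14]
Compute completion times sequentially:
  Job 1: processing = 2, completes at 2
  Job 2: processing = 2, completes at 4
  Job 3: processing = 6, completes at 10
  Job 4: processing = 7, completes at 17
  Job 5: processing = 9, completes at 26
  Job 6: processing = 12, completes at 38
  Job 7: processing = 14, completes at 52
Sum of completion times = 149
Average completion time = 149/7 = 21.2857

21.2857


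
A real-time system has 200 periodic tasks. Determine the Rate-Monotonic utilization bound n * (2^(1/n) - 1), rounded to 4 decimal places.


Compute 2^(1/200) = 1.0034717485
Subtract 1: 1.0034717485 - 1 = 0.0034717485
Multiply by n: 200 * 0.0034717485 = 0.6943497000
Round to 4 dp: 0.6943

0.6943


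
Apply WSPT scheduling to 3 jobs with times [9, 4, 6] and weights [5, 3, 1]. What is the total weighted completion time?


Compute p/w ratios and sort ascending (WSPT): [(4, 3), (9, 5), (6, 1)]
Compute weighted completion times:
  Job (p=4,w=3): C=4, w*C=3*4=12
  Job (p=9,w=5): C=13, w*C=5*13=65
  Job (p=6,w=1): C=19, w*C=1*19=19
Total weighted completion time = 96

96


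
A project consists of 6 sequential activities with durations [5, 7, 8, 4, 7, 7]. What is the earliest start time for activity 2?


Activity 2 starts after activities 1 through 1 complete.
Predecessor durations: [5]
ES = 5 = 5

5


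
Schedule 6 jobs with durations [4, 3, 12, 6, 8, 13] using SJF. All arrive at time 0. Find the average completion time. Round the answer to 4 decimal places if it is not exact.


SJF order (ascending): [3, 4, 6, 8, 12, 13]
Completion times:
  Job 1: burst=3, C=3
  Job 2: burst=4, C=7
  Job 3: burst=6, C=13
  Job 4: burst=8, C=21
  Job 5: burst=12, C=33
  Job 6: burst=13, C=46
Average completion = 123/6 = 20.5

20.5


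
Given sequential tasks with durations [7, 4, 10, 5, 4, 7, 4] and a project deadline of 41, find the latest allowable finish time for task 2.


LF(activity 2) = deadline - sum of successor durations
Successors: activities 3 through 7 with durations [10, 5, 4, 7, 4]
Sum of successor durations = 30
LF = 41 - 30 = 11

11


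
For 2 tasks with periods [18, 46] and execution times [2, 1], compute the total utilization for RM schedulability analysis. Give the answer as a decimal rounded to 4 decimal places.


Compute individual utilizations (exact fractions):
  Task 1: C/T = 2/18 = 1/9 (approx. 0.1111)
  Task 2: C/T = 1/46 (approx. 0.0217)
Total utilization U = 1/9 + 1/46 = 55/414
Rounded to 4 decimal places: U = 0.1329
RM (Liu & Layland) bound for 2 tasks = 0.828427; compare with U = 55/414 (approx. 0.132850)
U <= bound, so schedulable by RM sufficient condition.

0.1329


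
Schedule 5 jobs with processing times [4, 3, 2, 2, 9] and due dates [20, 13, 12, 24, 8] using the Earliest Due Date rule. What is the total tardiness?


Sort by due date (EDD order): [(9, 8), (2, 12), (3, 13), (4, 20), (2, 24)]
Compute completion times and tardiness:
  Job 1: p=9, d=8, C=9, tardiness=max(0,9-8)=1
  Job 2: p=2, d=12, C=11, tardiness=max(0,11-12)=0
  Job 3: p=3, d=13, C=14, tardiness=max(0,14-13)=1
  Job 4: p=4, d=20, C=18, tardiness=max(0,18-20)=0
  Job 5: p=2, d=24, C=20, tardiness=max(0,20-24)=0
Total tardiness = 2

2


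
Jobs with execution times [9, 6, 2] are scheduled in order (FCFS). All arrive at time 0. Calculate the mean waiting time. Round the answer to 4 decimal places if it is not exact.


FCFS order (as given): [9, 6, 2]
Waiting times:
  Job 1: wait = 0
  Job 2: wait = 9
  Job 3: wait = 15
Sum of waiting times = 24
Average waiting time = 24/3 = 8.0

8.0


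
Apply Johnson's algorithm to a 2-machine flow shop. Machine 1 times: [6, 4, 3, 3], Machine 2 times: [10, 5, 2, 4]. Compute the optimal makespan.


Apply Johnson's rule:
  Group 1 (a <= b): [(4, 3, 4), (2, 4, 5), (1, 6, 10)]
  Group 2 (a > b): [(3, 3, 2)]
Optimal job order: [4, 2, 1, 3]
Schedule:
  Job 4: M1 done at 3, M2 done at 7
  Job 2: M1 done at 7, M2 done at 12
  Job 1: M1 done at 13, M2 done at 23
  Job 3: M1 done at 16, M2 done at 25
Makespan = 25

25


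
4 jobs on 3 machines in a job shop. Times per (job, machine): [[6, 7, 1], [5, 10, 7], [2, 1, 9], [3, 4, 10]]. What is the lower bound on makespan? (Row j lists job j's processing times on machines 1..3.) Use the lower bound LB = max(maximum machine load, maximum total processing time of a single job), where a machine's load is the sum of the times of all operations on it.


Machine loads:
  Machine 1: 6 + 5 + 2 + 3 = 16
  Machine 2: 7 + 10 + 1 + 4 = 22
  Machine 3: 1 + 7 + 9 + 10 = 27
Max machine load = 27
Job totals:
  Job 1: 14
  Job 2: 22
  Job 3: 12
  Job 4: 17
Max job total = 22
Lower bound = max(27, 22) = 27

27


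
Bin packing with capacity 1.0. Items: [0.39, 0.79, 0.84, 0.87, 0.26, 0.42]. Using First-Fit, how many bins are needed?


Place items sequentially using First-Fit:
  Item 0.39 -> new Bin 1
  Item 0.79 -> new Bin 2
  Item 0.84 -> new Bin 3
  Item 0.87 -> new Bin 4
  Item 0.26 -> Bin 1 (now 0.65)
  Item 0.42 -> new Bin 5
Total bins used = 5

5


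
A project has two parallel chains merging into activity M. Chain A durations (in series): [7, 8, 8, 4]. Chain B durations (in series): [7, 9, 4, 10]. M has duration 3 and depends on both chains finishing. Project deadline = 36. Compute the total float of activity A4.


Forward pass: ES(A4) = sum of predecessors on chain A = 23
EF = ES + duration = 23 + 4 = 27
Backward pass: LF(M) = deadline = 36; LS(M) = 36 - 3 = 33
LF(A4) = LS(M) - sum(successors on chain A) = 33 - 0 = 33
LS = LF - duration = 33 - 4 = 29
Total float = LS - ES = 29 - 23 = 6

6


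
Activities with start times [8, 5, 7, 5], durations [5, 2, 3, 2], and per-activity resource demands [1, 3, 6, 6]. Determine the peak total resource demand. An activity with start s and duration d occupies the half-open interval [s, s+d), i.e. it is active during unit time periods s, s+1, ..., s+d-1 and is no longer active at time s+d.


Each activity i is active on [start_i, start_i + duration_i).
Compute total resource usage per time slot:
  t=0: active resources = [], total = 0
  t=1: active resources = [], total = 0
  t=2: active resources = [], total = 0
  t=3: active resources = [], total = 0
  t=4: active resources = [], total = 0
  t=5: active resources = [3, 6], total = 9
  t=6: active resources = [3, 6], total = 9
  t=7: active resources = [6], total = 6
  t=8: active resources = [1, 6], total = 7
  t=9: active resources = [1, 6], total = 7
  t=10: active resources = [1], total = 1
  t=11: active resources = [1], total = 1
  t=12: active resources = [1], total = 1
Peak resource demand = 9

9
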